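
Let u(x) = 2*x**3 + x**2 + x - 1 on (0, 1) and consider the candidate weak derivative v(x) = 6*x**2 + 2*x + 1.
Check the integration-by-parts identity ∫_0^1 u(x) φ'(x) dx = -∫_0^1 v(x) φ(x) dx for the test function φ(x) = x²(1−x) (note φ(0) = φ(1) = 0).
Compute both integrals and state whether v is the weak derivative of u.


LHS = -23/60, RHS = -23/60. Yes, v = u' weakly.

u(x) = 2*x**3 + x**2 + x - 1, classical derivative u'(x) = 6*x**2 + 2*x + 1.
φ(x) = x²(1−x), so φ'(x) = x*(2 - 3*x).
Note φ(0) = φ(1) = 0, so the boundary term u·φ vanishes.
LHS = ∫_0^1 u(x) φ'(x) dx = ∫_0^1 (-6*x^5 + x^4 - x^3 + 5*x^2 - 2*x) dx. Term by term:
  ∫_0^1 -6*x^5 dx = -1;  ∫_0^1 x^4 dx = 1/5;  ∫_0^1 -x^3 dx = -1/4;
  ∫_0^1 5*x^2 dx = 5/3;  ∫_0^1 -2*x dx = -1.
Sum: -1 + 1/5 − 1/4 + 5/3 − 1 = -23/60.
So LHS = -23/60.
∫_0^1 v(x) φ(x) dx = ∫_0^1 (-6*x^5 + 4*x^4 + x^3 + x^2) dx. Term by term:
  ∫_0^1 -6*x^5 dx = -1;  ∫_0^1 4*x^4 dx = 4/5;  ∫_0^1 x^3 dx = 1/4;
  ∫_0^1 x^2 dx = 1/3.
Sum: -1 + 4/5 + 1/4 + 1/3 = 23/60.
So RHS = -∫_0^1 v(x) φ(x) dx = -23/60.
LHS = RHS, so the identity holds for this test φ.
Moreover u is smooth here and v(x) = u'(x) = 6*x**2 + 2*x + 1 pointwise, so the identity holds for every test function. Hence v is the weak derivative of u.


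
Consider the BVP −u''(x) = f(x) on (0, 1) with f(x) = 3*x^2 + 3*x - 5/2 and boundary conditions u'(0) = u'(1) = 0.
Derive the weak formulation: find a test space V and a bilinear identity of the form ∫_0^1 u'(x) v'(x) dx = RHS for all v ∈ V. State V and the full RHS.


V = H^1(0, 1) (no boundary constraint on v; u is determined up to an additive constant); weak form: ∫_0^1 u'v' dx = ∫_0^1 (3*x^2 + 3*x - 5/2) v dx for all v ∈ V.

Multiply both sides by a test function v and integrate from 0 to 1:
  ∫_0^1 −u''(x) v(x) dx = ∫_0^1 f(x) v(x) dx.
Integrate the LHS by parts once:
  ∫_0^1 −u'' v dx = −[u'(x) v(x)]_0^1 + ∫_0^1 u'(x) v'(x) dx.
Thus ∫_0^1 u'(x) v'(x) dx = ∫_0^1 f(x) v(x) dx + [u'(x) v(x)]_0^1.
Choose V so that boundary terms are either known or forced to vanish.
u has homogeneous Neumann: u'(0) = u'(1) = 0. So [u' v]_0^1 = 0·v(1) − 0·v(0) = 0 for any v; take V = H^1(0, 1).
Weak formulation: find u (satisfying any essential BC) such that ∫_0^1 u'(x) v'(x) dx = ∫_0^1 f v dx for all v ∈ V (homogeneous Neumann, so boundary terms vanish).
Substituting f(x) = 3*x^2 + 3*x - 5/2, the right-hand side is ∫_0^1 (3*x^2 + 3*x - 5/2) v dx.
Compatibility check (pure Neumann): taking v ≡ 1 ∈ V gives 0 = ∫_0^1 f dx + (0) − (0), i.e. ∫_0^1 f dx must equal u'(0) − u'(1) = 0. Indeed ∫_0^1 (3*x^2 + 3*x - 5/2) dx = 0, so the data are compatible. The solution is then unique only up to an additive constant (fix it e.g. by requiring ∫_0^1 u dx = 0).


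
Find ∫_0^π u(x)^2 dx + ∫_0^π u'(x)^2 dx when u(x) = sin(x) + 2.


||u||_{H^1(0,π)}^2 = 8 + 5*π

u'(x) = cos(x).
Expand u² and (u')² and integrate term by term on (0, π), using: for integers n ≥ 1, ∫_0^π sin²(nx) dx = ∫_0^π cos²(nx) dx = π/2; for n ≠ n', ∫_0^π sin(nx)sin(n'x) dx = ∫_0^π cos(nx)cos(n'x) dx = 0; and by product-to-sum, ∫_0^π sin(nx)cos(n'x) dx = ½∫_0^π [sin((n+n')x) + sin((n−n')x)] dx, which is 0 when n+n' is even and 2n/(n²−n'²) when n+n' is odd (it need not vanish on (0, π)). For the constant mode: ∫_0^π 1 dx = π, ∫_0^π cos(nx) dx = 0, ∫_0^π sin(nx) dx = (1−(−1)^n)/n.
  u² squared terms: (2)²·∫1 dx = 4·π = 4*π;  (1)²·∫sin(x)² dx = 1·π/2 = π/2.
  u² cross terms: 2·(2)·(1)·∫1·sin(x) dx = 4·(2) = 8.
  So ∫_0^π u² dx = 4*π + π/2 + 8 = 8 + 9*π/2.
  (u')² squared terms: (1)²·∫cos(x)² dx = 1·π/2 = π/2.
  So ∫_0^π (u')² dx = π/2.
||u||_{H^1}^2 = (8 + 9*π/2) + (π/2) = 8 + 5*π.


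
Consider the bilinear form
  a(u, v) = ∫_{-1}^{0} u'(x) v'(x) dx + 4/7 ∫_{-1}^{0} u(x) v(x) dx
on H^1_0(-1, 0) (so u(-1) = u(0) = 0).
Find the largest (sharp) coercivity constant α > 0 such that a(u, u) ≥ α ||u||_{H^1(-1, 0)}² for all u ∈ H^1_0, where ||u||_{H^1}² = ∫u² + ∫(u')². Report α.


α = (4/7 + π^2)/(1 + π^2)

Coercivity of a(·,·) on H^1_0(-1, 0) means a(u, u) ≥ α ||u||_{H^1}² for every u ∈ H^1_0.
The interval has length L = 1, and Poincaré/coercivity depend only on L. Here a(u, u) = ∫(u')² + (4/7)·∫u².
Here 0 < c = 4/7 < 1. The condition a(u,u) ≥ α||u||_{H^1}² reads (1−α)∫(u')² ≥ (α−c)∫u². Any admissible α is ≤ 1 (rapidly oscillating u have ∫u²/∫(u')² → 0), and α = 1 would force 0 ≥ (1−c)∫u², impossible since c < 1; so 1−α > 0. By the sharp Poincaré inequality on H^1_0 of an interval of length L, ∫(u')² ≥ (π/L)²∫u² with equality for the first sine mode sin(π(x−x₀)/L) (x₀ the left endpoint), so the inequality holds for all u iff (1−α)(π/L)² ≥ α − c, i.e. α ≤ ((π/L)² + c)/((π/L)² + 1) = (1 + c(L/π)²)/(1 + (L/π)²). With (π/L)² = π^2 and c = 4/7, the largest admissible constant is α = ((π/L)² + c)/((π/L)² + 1).
Simplifying, α = (4/7 + π^2)/(1 + π^2).


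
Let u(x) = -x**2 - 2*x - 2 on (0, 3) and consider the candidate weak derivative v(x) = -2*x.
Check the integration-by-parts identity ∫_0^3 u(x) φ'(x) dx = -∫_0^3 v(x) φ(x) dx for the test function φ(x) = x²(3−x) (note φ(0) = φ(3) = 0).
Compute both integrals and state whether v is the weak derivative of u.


LHS = 189/5, RHS = 243/10. No, v is not the weak derivative of u.

u(x) = -x**2 - 2*x - 2, classical derivative u'(x) = -2*x - 2.
φ(x) = x²(3−x), so φ'(x) = 3*x*(2 - x).
Note φ(0) = φ(3) = 0, so the boundary term u·φ vanishes.
LHS = ∫_0^3 u(x) φ'(x) dx = ∫_0^3 (3*x^4 - 6*x^2 - 12*x) dx. Term by term:
  ∫_0^3 3*x^4 dx = 729/5;  ∫_0^3 -6*x^2 dx = -54;  ∫_0^3 -12*x dx = -54.
Sum: 729/5 − 54 − 54 = 189/5.
So LHS = 189/5.
∫_0^3 v(x) φ(x) dx = ∫_0^3 (2*x^4 - 6*x^3) dx. Term by term:
  ∫_0^3 2*x^4 dx = 486/5;  ∫_0^3 -6*x^3 dx = -243/2.
Sum: 486/5 − 243/2 = -243/10.
So RHS = -∫_0^3 v(x) φ(x) dx = 243/10.
LHS − RHS = 27/2 ≠ 0, so the identity fails.
(For a valid weak derivative the identity must hold for EVERY test function, in particular this one. The failure shows v is NOT the weak derivative of u.)
Correct weak derivative would be u'(x) = -2*x - 2.


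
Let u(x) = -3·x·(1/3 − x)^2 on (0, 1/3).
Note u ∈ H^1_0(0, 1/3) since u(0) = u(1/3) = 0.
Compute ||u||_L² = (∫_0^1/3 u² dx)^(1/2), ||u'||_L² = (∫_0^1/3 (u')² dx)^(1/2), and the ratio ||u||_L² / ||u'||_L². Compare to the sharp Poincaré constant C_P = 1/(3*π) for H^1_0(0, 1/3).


||u||_L² / ||u'||_L² = sqrt(14)/42 < C_P = 1/(3*π).

u(x) = -3·x·(1/3 − x)^2, so u'(x) = (1 - 9*x)*(x - 1/3).
u(x) = -3·x·(1/3 − x)^2 vanishes at x = 0 and x = 1/3, so u ∈ H^1_0(0, 1/3). Differentiate via the product rule and integrate the resulting polynomials term by term.
  ∫_0^1/3 u² dx = ∫_0^1/3 (9*x^6 - 12*x^5 + 6*x^4 - 4*x^3/3 + x^2/9) dx. Term by term:
    ∫_0^1/3 9*x^6 dx = 1/1701;  ∫_0^1/3 -12*x^5 dx = -2/729;  ∫_0^1/3 6*x^4 dx = 2/405;
    ∫_0^1/3 -4*x^3/3 dx = -1/243;  ∫_0^1/3 x^2/9 dx = 1/729.
  Sum: 1/1701 − 2/729 + 2/405 − 1/243 + 1/729 = 1/25515.
  ∫_0^1/3 (u')² dx = ∫_0^1/3 (81*x^4 - 72*x^3 + 22*x^2 - 8*x/3 + 1/9) dx. Term by term:
    ∫_0^1/3 81*x^4 dx = 1/15;  ∫_0^1/3 -72*x^3 dx = -2/9;  ∫_0^1/3 22*x^2 dx = 22/81;
    ∫_0^1/3 -8*x/3 dx = -4/27;  ∫_0^1/3 1/9 dx = 1/27.
  Sum: 1/15 − 2/9 + 22/81 − 4/27 + 1/27 = 2/405.
∫_0^1/3 u² dx = 1/25515, so ||u||_L² = sqrt(35)/945.
∫_0^1/3 (u')² dx = 2/405, so ||u'||_L² = sqrt(10)/45.
Ratio ||u||_L² / ||u'||_L² = sqrt(14)/42.
Sharp Poincaré constant on H^1_0(0, 1/3) is C_P = L/π = 1/(3*π), achieved by sin(3*π·x).
A polynomial bump cannot attain the sharp Poincaré constant (only the first sine eigenfunction does), so the ratio is strictly less than C_P, consistent with ||u||_L² ≤ C_P ||u'||_L².


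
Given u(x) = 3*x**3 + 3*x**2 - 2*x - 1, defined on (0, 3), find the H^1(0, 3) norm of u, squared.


||u||_{H^1}^2 = 736341/70

The H^1 norm (squared) on an interval (0, L) is
  ||u||_{H^1}^2 = ∫_0^L u(x)^2 dx + ∫_0^L u'(x)^2 dx.
Compute u'(x) = 9*x**2 + 6*x - 2.
Then u(x)^2 = 9*x**6 + 18*x**5 - 3*x**4 - 18*x**3 - 2*x**2 + 4*x + 1 and u'(x)^2 = 81*x**4 + 108*x**3 - 24*x + 4.
Integrate each monomial from 0 to 3 using ∫_0^3 c·x^n dx = c·3^(n+1)/(n+1):
  ∫_0^3 u(x)^2 dx = ∫_0^3 (9*x^6 + 18*x^5 - 3*x^4 - 18*x^3 - 2*x^2 + 4*x + 1) dx. Term by term:
    ∫_0^3 9*x^6 dx = 19683/7;  ∫_0^3 18*x^5 dx = 2187;  ∫_0^3 -3*x^4 dx = -729/5;
    ∫_0^3 -18*x^3 dx = -729/2;  ∫_0^3 -2*x^2 dx = -18;  ∫_0^3 4*x dx = 18;
    ∫_0^3 1 dx = 3.
  Sum: 19683/7 + 2187 − 729/5 − 729/2 − 18 + 18 + 3 = 314409/70.
  ∫_0^3 u'(x)^2 dx = ∫_0^3 (81*x^4 + 108*x^3 - 24*x + 4) dx. Term by term:
    ∫_0^3 81*x^4 dx = 19683/5;  ∫_0^3 108*x^3 dx = 2187;  ∫_0^3 -24*x dx = -108;
    ∫_0^3 4 dx = 12.
  Sum: 19683/5 + 2187 − 108 + 12 = 30138/5.
Adding: ||u||_{H^1}^2 = 314409/70 + 30138/5 = 736341/70.


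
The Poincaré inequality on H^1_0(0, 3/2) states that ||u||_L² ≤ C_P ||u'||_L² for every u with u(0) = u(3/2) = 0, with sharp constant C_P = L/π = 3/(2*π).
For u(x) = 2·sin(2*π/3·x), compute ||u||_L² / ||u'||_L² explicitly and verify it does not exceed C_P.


||u||_L² / ||u'||_L² = 3/(2*π) = C_P.

u(x) = 2·sin(2*π/3·x), so u'(x) = 4*π*cos(2*π*x/3)/3.
Writing u(x) = A·sin(kπx/L) with A = 2 and k = 1, use ∫_0^L sin²(kπx/L) dx = L/2 and ∫_0^L cos²(kπx/L) dx = L/2.
u² = 4·sin²(2*π/3·x) and (u')² = 16*π^2/9·cos²(2*π/3·x), and each of sin², cos² integrates to L/2 = 3/4 over (0, 3/2).
∫_0^3/2 u² dx = 3, so ||u||_L² = sqrt(3).
∫_0^3/2 (u')² dx = 4*π^2/3, so ||u'||_L² = 2*sqrt(3)*π/3.
Ratio ||u||_L² / ||u'||_L² = 3/(2*π).
Sharp Poincaré constant on H^1_0(0, 3/2) is C_P = L/π = 3/(2*π), achieved by sin(2*π/3·x).
This is the k = 1 eigenfunction (up to amplitude), so the ratio equals the sharp Poincaré constant exactly.


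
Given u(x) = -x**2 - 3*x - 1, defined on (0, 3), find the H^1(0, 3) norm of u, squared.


||u||_{H^1}^2 = 4161/10

The H^1 norm (squared) on an interval (0, L) is
  ||u||_{H^1}^2 = ∫_0^L u(x)^2 dx + ∫_0^L u'(x)^2 dx.
Compute u'(x) = -2*x - 3.
Then u(x)^2 = x**4 + 6*x**3 + 11*x**2 + 6*x + 1 and u'(x)^2 = 4*x**2 + 12*x + 9.
Integrate each monomial from 0 to 3 using ∫_0^3 c·x^n dx = c·3^(n+1)/(n+1):
  ∫_0^3 u(x)^2 dx = ∫_0^3 (x^4 + 6*x^3 + 11*x^2 + 6*x + 1) dx. Term by term:
    ∫_0^3 x^4 dx = 243/5;  ∫_0^3 6*x^3 dx = 243/2;  ∫_0^3 11*x^2 dx = 99;
    ∫_0^3 6*x dx = 27;  ∫_0^3 1 dx = 3.
  Sum: 243/5 + 243/2 + 99 + 27 + 3 = 2991/10.
  ∫_0^3 u'(x)^2 dx = ∫_0^3 (4*x^2 + 12*x + 9) dx. Term by term:
    ∫_0^3 4*x^2 dx = 36;  ∫_0^3 12*x dx = 54;  ∫_0^3 9 dx = 27.
  Sum: 36 + 54 + 27 = 117.
Adding: ||u||_{H^1}^2 = 2991/10 + 117 = 4161/10.


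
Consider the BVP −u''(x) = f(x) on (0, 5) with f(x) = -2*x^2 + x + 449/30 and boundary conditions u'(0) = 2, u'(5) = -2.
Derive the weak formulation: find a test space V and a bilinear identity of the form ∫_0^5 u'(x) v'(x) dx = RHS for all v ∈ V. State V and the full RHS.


V = H^1(0, 5) (v unrestricted at boundary; u is determined up to an additive constant); weak form: ∫_0^5 u'v' dx = ∫_0^5 (-2*x^2 + x + 449/30) v dx − 2·v(5) − 2·v(0) for all v ∈ V.

Multiply both sides by a test function v and integrate from 0 to 5:
  ∫_0^5 −u''(x) v(x) dx = ∫_0^5 f(x) v(x) dx.
Integrate the LHS by parts once:
  ∫_0^5 −u'' v dx = −[u'(x) v(x)]_0^5 + ∫_0^5 u'(x) v'(x) dx.
Thus ∫_0^5 u'(x) v'(x) dx = ∫_0^5 f(x) v(x) dx + [u'(x) v(x)]_0^5.
Choose V so that boundary terms are either known or forced to vanish.
u has inhomogeneous Neumann u'(0) = 2, u'(5) = -2. [u' v]_0^5 = (-2)·v(5) − (2)·v(0) = − 2·v(5) − 2·v(0). Take V = H^1(0, 5); boundary term becomes part of RHS.
Weak formulation: find u (satisfying any essential BC) such that ∫_0^5 u'(x) v'(x) dx = ∫_0^5 f v dx − 2·v(5) − 2·v(0) for all v ∈ V (Neumann data are natural BCs: they enter the RHS as boundary terms).
Substituting f(x) = -2*x^2 + x + 449/30, the right-hand side is ∫_0^5 (-2*x^2 + x + 449/30) v dx − 2·v(5) − 2·v(0).
Compatibility check (pure Neumann): taking v ≡ 1 ∈ V gives 0 = ∫_0^5 f dx + (-2) − (2), i.e. ∫_0^5 f dx must equal u'(0) − u'(5) = 4. Indeed ∫_0^5 (-2*x^2 + x + 449/30) dx = 4, so the data are compatible. The solution is then unique only up to an additive constant (fix it e.g. by requiring ∫_0^5 u dx = 0).


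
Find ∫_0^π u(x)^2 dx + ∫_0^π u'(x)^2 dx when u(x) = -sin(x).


||u||_{H^1(0,π)}^2 = π

u'(x) = -cos(x).
Expand u² and (u')² and integrate term by term on (0, π), using: for integers n ≥ 1, ∫_0^π sin²(nx) dx = ∫_0^π cos²(nx) dx = π/2; for n ≠ n', ∫_0^π sin(nx)sin(n'x) dx = ∫_0^π cos(nx)cos(n'x) dx = 0; and by product-to-sum, ∫_0^π sin(nx)cos(n'x) dx = ½∫_0^π [sin((n+n')x) + sin((n−n')x)] dx, which is 0 when n+n' is even and 2n/(n²−n'²) when n+n' is odd (it need not vanish on (0, π)).
  u² squared terms: (-1)²·∫sin(x)² dx = 1·π/2 = π/2.
  So ∫_0^π u² dx = π/2.
  (u')² squared terms: (-1)²·∫cos(x)² dx = 1·π/2 = π/2.
  So ∫_0^π (u')² dx = π/2.
||u||_{H^1}^2 = (π/2) + (π/2) = π.


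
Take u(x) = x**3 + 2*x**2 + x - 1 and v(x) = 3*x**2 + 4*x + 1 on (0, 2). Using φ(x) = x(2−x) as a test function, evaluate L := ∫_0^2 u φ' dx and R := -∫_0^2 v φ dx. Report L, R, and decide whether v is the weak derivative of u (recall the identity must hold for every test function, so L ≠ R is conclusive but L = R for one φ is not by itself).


LHS = -172/15, RHS = -172/15. Yes, v = u' weakly.

u(x) = x**3 + 2*x**2 + x - 1, classical derivative u'(x) = 3*x**2 + 4*x + 1.
φ(x) = x(2−x), so φ'(x) = 2 - 2*x.
Note φ(0) = φ(2) = 0, so the boundary term u·φ vanishes.
LHS = ∫_0^2 u(x) φ'(x) dx = ∫_0^2 (-2*x^4 - 2*x^3 + 2*x^2 + 4*x - 2) dx. Term by term:
  ∫_0^2 -2*x^4 dx = -64/5;  ∫_0^2 -2*x^3 dx = -8;  ∫_0^2 2*x^2 dx = 16/3;
  ∫_0^2 4*x dx = 8;  ∫_0^2 -2 dx = -4.
Sum: -64/5 − 8 + 16/3 + 8 − 4 = -172/15.
So LHS = -172/15.
∫_0^2 v(x) φ(x) dx = ∫_0^2 (-3*x^4 + 2*x^3 + 7*x^2 + 2*x) dx. Term by term:
  ∫_0^2 -3*x^4 dx = -96/5;  ∫_0^2 2*x^3 dx = 8;  ∫_0^2 7*x^2 dx = 56/3;
  ∫_0^2 2*x dx = 4.
Sum: -96/5 + 8 + 56/3 + 4 = 172/15.
So RHS = -∫_0^2 v(x) φ(x) dx = -172/15.
LHS = RHS, so the identity holds for this test φ.
Moreover u is smooth here and v(x) = u'(x) = 3*x**2 + 4*x + 1 pointwise, so the identity holds for every test function. Hence v is the weak derivative of u.


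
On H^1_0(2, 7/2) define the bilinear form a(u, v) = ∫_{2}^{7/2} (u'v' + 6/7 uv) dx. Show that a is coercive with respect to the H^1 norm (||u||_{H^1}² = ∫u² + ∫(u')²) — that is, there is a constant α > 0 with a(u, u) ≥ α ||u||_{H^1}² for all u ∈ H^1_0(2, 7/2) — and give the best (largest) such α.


α = 2*(27 + 14*π^2)/(7*(9 + 4*π^2))

Coercivity of a(·,·) on H^1_0(2, 7/2) means a(u, u) ≥ α ||u||_{H^1}² for every u ∈ H^1_0.
The interval has length L = 3/2, and Poincaré/coercivity depend only on L. Here a(u, u) = ∫(u')² + (6/7)·∫u².
Here 0 < c = 6/7 < 1. The condition a(u,u) ≥ α||u||_{H^1}² reads (1−α)∫(u')² ≥ (α−c)∫u². Any admissible α is ≤ 1 (rapidly oscillating u have ∫u²/∫(u')² → 0), and α = 1 would force 0 ≥ (1−c)∫u², impossible since c < 1; so 1−α > 0. By the sharp Poincaré inequality on H^1_0 of an interval of length L, ∫(u')² ≥ (π/L)²∫u² with equality for the first sine mode sin(π(x−x₀)/L) (x₀ the left endpoint), so the inequality holds for all u iff (1−α)(π/L)² ≥ α − c, i.e. α ≤ ((π/L)² + c)/((π/L)² + 1) = (1 + c(L/π)²)/(1 + (L/π)²). With (π/L)² = 4*π^2/9 and c = 6/7, the largest admissible constant is α = ((π/L)² + c)/((π/L)² + 1).
Simplifying, α = 2*(27 + 14*π^2)/(7*(9 + 4*π^2)).


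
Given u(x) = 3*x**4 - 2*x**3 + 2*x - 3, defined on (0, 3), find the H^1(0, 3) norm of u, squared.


||u||_{H^1}^2 = 581685/14

The H^1 norm (squared) on an interval (0, L) is
  ||u||_{H^1}^2 = ∫_0^L u(x)^2 dx + ∫_0^L u'(x)^2 dx.
Compute u'(x) = 12*x**3 - 6*x**2 + 2.
Then u(x)^2 = 9*x**8 - 12*x**7 + 4*x**6 + 12*x**5 - 26*x**4 + 12*x**3 + 4*x**2 - 12*x + 9 and u'(x)^2 = 144*x**6 - 144*x**5 + 36*x**4 + 48*x**3 - 24*x**2 + 4.
Integrate each monomial from 0 to 3 using ∫_0^3 c·x^n dx = c·3^(n+1)/(n+1):
  ∫_0^3 u(x)^2 dx = ∫_0^3 (9*x^8 - 12*x^7 + 4*x^6 + 12*x^5 - 26*x^4 + 12*x^3 + 4*x^2 - 12*x + 9) dx. Term by term:
    ∫_0^3 9*x^8 dx = 19683;  ∫_0^3 -12*x^7 dx = -19683/2;  ∫_0^3 4*x^6 dx = 8748/7;
    ∫_0^3 12*x^5 dx = 1458;  ∫_0^3 -26*x^4 dx = -6318/5;  ∫_0^3 12*x^3 dx = 243;
    ∫_0^3 4*x^2 dx = 36;  ∫_0^3 -12*x dx = -54;  ∫_0^3 9 dx = 27.
  Sum: 19683 − 19683/2 + 8748/7 + 1458 − 6318/5 + 243 + 36 − 54 + 27 = 807633/70.
  ∫_0^3 u'(x)^2 dx = ∫_0^3 (144*x^6 - 144*x^5 + 36*x^4 + 48*x^3 - 24*x^2 + 4) dx. Term by term:
    ∫_0^3 144*x^6 dx = 314928/7;  ∫_0^3 -144*x^5 dx = -17496;  ∫_0^3 36*x^4 dx = 8748/5;
    ∫_0^3 48*x^3 dx = 972;  ∫_0^3 -24*x^2 dx = -216;  ∫_0^3 4 dx = 12.
  Sum: 314928/7 − 17496 + 8748/5 + 972 − 216 + 12 = 1050396/35.
Adding: ||u||_{H^1}^2 = 807633/70 + 1050396/35 = 581685/14.


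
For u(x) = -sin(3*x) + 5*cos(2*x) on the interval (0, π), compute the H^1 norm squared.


||u||_{H^1(0,π)}^2 = -60 + 135*π/2

u'(x) = -10*sin(2*x) - 3*cos(3*x).
Expand u² and (u')² and integrate term by term on (0, π), using: for integers n ≥ 1, ∫_0^π sin²(nx) dx = ∫_0^π cos²(nx) dx = π/2; for n ≠ n', ∫_0^π sin(nx)sin(n'x) dx = ∫_0^π cos(nx)cos(n'x) dx = 0; and by product-to-sum, ∫_0^π sin(nx)cos(n'x) dx = ½∫_0^π [sin((n+n')x) + sin((n−n')x)] dx, which is 0 when n+n' is even and 2n/(n²−n'²) when n+n' is odd (it need not vanish on (0, π)).
  u² squared terms: (-1)²·∫sin(3x)² dx = 1·π/2 = π/2;  (5)²·∫cos(2x)² dx = 25·π/2 = 25*π/2.
  u² cross terms: 2·(-1)·(5)·∫sin(3x)·cos(2x) dx = -10·(6/5) = -12.
  So ∫_0^π u² dx = π/2 + 25*π/2 − 12 = -12 + 13*π.
  (u')² squared terms: (-10)²·∫sin(2x)² dx = 100·π/2 = 50*π;  (-3)²·∫cos(3x)² dx = 9·π/2 = 9*π/2.
  (u')² cross terms: 2·(-10)·(-3)·∫sin(2x)·cos(3x) dx = 60·(-4/5) = -48.
  So ∫_0^π (u')² dx = 50*π + 9*π/2 − 48 = -48 + 109*π/2.
||u||_{H^1}^2 = (-12 + 13*π) + (-48 + 109*π/2) = -60 + 135*π/2.


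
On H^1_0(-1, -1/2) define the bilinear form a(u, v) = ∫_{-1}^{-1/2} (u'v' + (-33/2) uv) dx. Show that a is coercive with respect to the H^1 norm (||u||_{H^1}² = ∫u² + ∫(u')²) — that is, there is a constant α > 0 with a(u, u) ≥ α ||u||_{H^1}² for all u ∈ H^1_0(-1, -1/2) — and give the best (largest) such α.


α = (-33 + 8*π^2)/(2*(1 + 4*π^2))

Coercivity of a(·,·) on H^1_0(-1, -1/2) means a(u, u) ≥ α ||u||_{H^1}² for every u ∈ H^1_0.
The interval has length L = 1/2, and Poincaré/coercivity depend only on L. Here a(u, u) = ∫(u')² + (-33/2)·∫u².
Here c = -33/2 < 0 with |c| < (π/L)² = 4*π^2, so coercivity still holds. The condition a(u,u) ≥ α||u||_{H^1}² reads (1−α)∫(u')² ≥ (α−c)∫u². Any admissible α is ≤ 1 (rapidly oscillating u have ∫u²/∫(u')² → 0), and α = 1 would force 0 ≥ (1−c)∫u², impossible since c < 1; so 1−α > 0. By the sharp Poincaré inequality on H^1_0 of an interval of length L, ∫(u')² ≥ (π/L)²∫u² with equality for the first sine mode sin(π(x−x₀)/L) (x₀ the left endpoint), so the inequality holds for all u iff (1−α)(π/L)² ≥ α − c, i.e. α ≤ ((π/L)² + c)/((π/L)² + 1) = (1 + c(L/π)²)/(1 + (L/π)²). (Direct route, valid since c ≤ 0: Poincaré gives c∫u² ≥ c(L/π)²∫(u')², so a(u,u) ≥ (1 + c(L/π)²)∫(u')², while ||u||_{H^1}² ≤ (1 + (L/π)²)∫(u')²; dividing yields the same α.) With (π/L)² = 4*π^2 and c = -33/2, the largest admissible constant is α = ((π/L)² + c)/((π/L)² + 1).
Simplifying, α = (-33 + 8*π^2)/(2*(1 + 4*π^2)).


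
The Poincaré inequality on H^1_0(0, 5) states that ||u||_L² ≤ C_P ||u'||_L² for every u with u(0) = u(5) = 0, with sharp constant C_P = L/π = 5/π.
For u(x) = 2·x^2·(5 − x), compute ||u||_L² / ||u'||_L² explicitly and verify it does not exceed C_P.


||u||_L² / ||u'||_L² = 5*sqrt(14)/14 < C_P = 5/π.

u(x) = 2·x^2·(5 − x), so u'(x) = 2*x*(10 - 3*x).
u(x) = 2·x^2·(5 − x) vanishes at x = 0 and x = 5, so u ∈ H^1_0(0, 5). Differentiate via the product rule and integrate the resulting polynomials term by term.
  ∫_0^5 u² dx = ∫_0^5 (4*x^6 - 40*x^5 + 100*x^4) dx. Term by term:
    ∫_0^5 4*x^6 dx = 312500/7;  ∫_0^5 -40*x^5 dx = -312500/3;  ∫_0^5 100*x^4 dx = 62500.
  Sum: 312500/7 − 312500/3 + 62500 = 62500/21.
  ∫_0^5 (u')² dx = ∫_0^5 (36*x^4 - 240*x^3 + 400*x^2) dx. Term by term:
    ∫_0^5 36*x^4 dx = 22500;  ∫_0^5 -240*x^3 dx = -37500;  ∫_0^5 400*x^2 dx = 50000/3.
  Sum: 22500 − 37500 + 50000/3 = 5000/3.
∫_0^5 u² dx = 62500/21, so ||u||_L² = 250*sqrt(21)/21.
∫_0^5 (u')² dx = 5000/3, so ||u'||_L² = 50*sqrt(6)/3.
Ratio ||u||_L² / ||u'||_L² = 5*sqrt(14)/14.
Sharp Poincaré constant on H^1_0(0, 5) is C_P = L/π = 5/π, achieved by sin(π/5·x).
A polynomial bump cannot attain the sharp Poincaré constant (only the first sine eigenfunction does), so the ratio is strictly less than C_P, consistent with ||u||_L² ≤ C_P ||u'||_L².


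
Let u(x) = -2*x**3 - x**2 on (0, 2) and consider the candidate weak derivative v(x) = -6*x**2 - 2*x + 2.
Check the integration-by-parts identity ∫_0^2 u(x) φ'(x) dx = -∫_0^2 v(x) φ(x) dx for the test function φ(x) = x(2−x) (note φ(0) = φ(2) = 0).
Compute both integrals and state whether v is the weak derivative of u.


LHS = 184/15, RHS = 48/5. No, v is not the weak derivative of u.

u(x) = -2*x**3 - x**2, classical derivative u'(x) = -6*x**2 - 2*x.
φ(x) = x(2−x), so φ'(x) = 2 - 2*x.
Note φ(0) = φ(2) = 0, so the boundary term u·φ vanishes.
LHS = ∫_0^2 u(x) φ'(x) dx = ∫_0^2 (4*x^4 - 2*x^3 - 2*x^2) dx. Term by term:
  ∫_0^2 4*x^4 dx = 128/5;  ∫_0^2 -2*x^3 dx = -8;  ∫_0^2 -2*x^2 dx = -16/3.
Sum: 128/5 − 8 − 16/3 = 184/15.
So LHS = 184/15.
∫_0^2 v(x) φ(x) dx = ∫_0^2 (6*x^4 - 10*x^3 - 6*x^2 + 4*x) dx. Term by term:
  ∫_0^2 6*x^4 dx = 192/5;  ∫_0^2 -10*x^3 dx = -40;  ∫_0^2 -6*x^2 dx = -16;
  ∫_0^2 4*x dx = 8.
Sum: 192/5 − 40 − 16 + 8 = -48/5.
So RHS = -∫_0^2 v(x) φ(x) dx = 48/5.
LHS − RHS = 8/3 ≠ 0, so the identity fails.
(For a valid weak derivative the identity must hold for EVERY test function, in particular this one. The failure shows v is NOT the weak derivative of u.)
Correct weak derivative would be u'(x) = -6*x**2 - 2*x.


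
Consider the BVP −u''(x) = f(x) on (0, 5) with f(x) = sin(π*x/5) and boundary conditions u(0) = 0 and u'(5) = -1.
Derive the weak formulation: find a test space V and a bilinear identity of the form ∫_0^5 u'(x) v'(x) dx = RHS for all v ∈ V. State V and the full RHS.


V = {v ∈ H^1(0, 5) : v(0) = 0} (test functions vanish at x = 0 where u is specified); weak form: ∫_0^5 u'v' dx = ∫_0^5 (sin(π*x/5)) v dx − v(5) for all v ∈ V.

Multiply both sides by a test function v and integrate from 0 to 5:
  ∫_0^5 −u''(x) v(x) dx = ∫_0^5 f(x) v(x) dx.
Integrate the LHS by parts once:
  ∫_0^5 −u'' v dx = −[u'(x) v(x)]_0^5 + ∫_0^5 u'(x) v'(x) dx.
Thus ∫_0^5 u'(x) v'(x) dx = ∫_0^5 f(x) v(x) dx + [u'(x) v(x)]_0^5.
Choose V so that boundary terms are either known or forced to vanish.
Mixed BC: u(0) = 0 (Dirichlet) and u'(5) = -1 (Neumann). Define V = {v ∈ H^1(0, 5) : v(0) = 0}. Then [u' v]_0^5 = u'(5)·v(5) − u'(0)·0 = − v(5).
Weak formulation: find u (satisfying any essential BC) such that ∫_0^5 u'(x) v'(x) dx = ∫_0^5 f v dx − v(5) for all v ∈ V (Dirichlet at 0 absorbed into V; Neumann datum at x = 5 contributes the boundary term).
Substituting f(x) = sin(π*x/5), the right-hand side is ∫_0^5 (sin(π*x/5)) v dx − v(5).


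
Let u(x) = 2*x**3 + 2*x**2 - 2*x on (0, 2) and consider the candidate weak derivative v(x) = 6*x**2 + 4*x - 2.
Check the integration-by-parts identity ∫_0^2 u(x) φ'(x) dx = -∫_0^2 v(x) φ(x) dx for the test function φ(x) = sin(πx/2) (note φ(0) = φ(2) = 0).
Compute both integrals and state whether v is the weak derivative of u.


LHS = -56/π + 192/π^3, RHS = -56/π + 192/π^3. Yes, v = u' weakly.

u(x) = 2*x**3 + 2*x**2 - 2*x, classical derivative u'(x) = 6*x**2 + 4*x - 2.
φ(x) = sin(πx/2), so φ'(x) = π*cos(π*x/2)/2.
Note φ(0) = φ(2) = 0, so the boundary term u·φ vanishes.
LHS = ∫_0^2 u(x) φ'(x) dx = ∫_0^2 (π*x^3*cos(π*x/2) + π*x^2*cos(π*x/2) - π*x*cos(π*x/2)) dx. Term by term:
  ∫_0^2 π*x^2*cos(π*x/2) dx = -16/π;  ∫_0^2 π*x^3*cos(π*x/2) dx = -48/π + 192/π^3;  ∫_0^2 -π*x*cos(π*x/2) dx = 8/π.
Sum: -16/π + -48/π + 192/π^3 + 8/π = -56/π + 192/π^3.
So LHS = -56/π + 192/π^3.
∫_0^2 v(x) φ(x) dx = ∫_0^2 (6*x^2*sin(π*x/2) + 4*x*sin(π*x/2) - 2*sin(π*x/2)) dx. Term by term:
  ∫_0^2 -2*sin(π*x/2) dx = -8/π;  ∫_0^2 4*x*sin(π*x/2) dx = 16/π;  ∫_0^2 6*x^2*sin(π*x/2) dx = -192/π^3 + 48/π.
Sum: -8/π + 16/π + -192/π^3 + 48/π = -192/π^3 + 56/π.
So RHS = -∫_0^2 v(x) φ(x) dx = -56/π + 192/π^3.
LHS = RHS, so the identity holds for this test φ.
Moreover u is smooth here and v(x) = u'(x) = 6*x**2 + 4*x - 2 pointwise, so the identity holds for every test function. Hence v is the weak derivative of u.


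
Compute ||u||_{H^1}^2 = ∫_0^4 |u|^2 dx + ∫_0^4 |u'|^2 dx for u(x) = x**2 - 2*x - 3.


||u||_{H^1}^2 = 1132/15

The H^1 norm (squared) on an interval (0, L) is
  ||u||_{H^1}^2 = ∫_0^L u(x)^2 dx + ∫_0^L u'(x)^2 dx.
Compute u'(x) = 2*x - 2.
Then u(x)^2 = x**4 - 4*x**3 - 2*x**2 + 12*x + 9 and u'(x)^2 = 4*x**2 - 8*x + 4.
Integrate each monomial from 0 to 4 using ∫_0^4 c·x^n dx = c·4^(n+1)/(n+1):
  ∫_0^4 u(x)^2 dx = ∫_0^4 (x^4 - 4*x^3 - 2*x^2 + 12*x + 9) dx. Term by term:
    ∫_0^4 x^4 dx = 1024/5;  ∫_0^4 -4*x^3 dx = -256;  ∫_0^4 -2*x^2 dx = -128/3;
    ∫_0^4 12*x dx = 96;  ∫_0^4 9 dx = 36.
  Sum: 1024/5 − 256 − 128/3 + 96 + 36 = 572/15.
  ∫_0^4 u'(x)^2 dx = ∫_0^4 (4*x^2 - 8*x + 4) dx. Term by term:
    ∫_0^4 4*x^2 dx = 256/3;  ∫_0^4 -8*x dx = -64;  ∫_0^4 4 dx = 16.
  Sum: 256/3 − 64 + 16 = 112/3.
Adding: ||u||_{H^1}^2 = 572/15 + 112/3 = 1132/15.


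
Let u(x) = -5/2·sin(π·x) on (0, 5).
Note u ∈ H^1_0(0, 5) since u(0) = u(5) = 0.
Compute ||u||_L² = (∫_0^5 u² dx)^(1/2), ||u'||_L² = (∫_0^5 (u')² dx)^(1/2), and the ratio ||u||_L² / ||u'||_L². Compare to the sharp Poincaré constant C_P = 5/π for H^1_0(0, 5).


||u||_L² / ||u'||_L² = 1/π < C_P = 5/π.

u(x) = -5/2·sin(π·x), so u'(x) = -5*π*cos(π*x)/2.
Writing u(x) = A·sin(kπx/L) with A = -5/2 and k = 5, use ∫_0^L sin²(kπx/L) dx = L/2 and ∫_0^L cos²(kπx/L) dx = L/2.
u² = 25/4·sin²(π·x) and (u')² = 25*π^2/4·cos²(π·x), and each of sin², cos² integrates to L/2 = 5/2 over (0, 5).
∫_0^5 u² dx = 125/8, so ||u||_L² = 5*sqrt(10)/4.
∫_0^5 (u')² dx = 125*π^2/8, so ||u'||_L² = 5*sqrt(10)*π/4.
Ratio ||u||_L² / ||u'||_L² = 1/π.
Sharp Poincaré constant on H^1_0(0, 5) is C_P = L/π = 5/π, achieved by sin(π/5·x).
This is the k = 5 harmonic; the ratio L/(kπ) is strictly less than C_P = L/π, consistent with the sharp inequality ||u||_L² ≤ C_P ||u'||_L².


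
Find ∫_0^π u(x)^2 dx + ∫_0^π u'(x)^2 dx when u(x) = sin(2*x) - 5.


||u||_{H^1(0,π)}^2 = 55*π/2

u'(x) = 2*cos(2*x).
Expand u² and (u')² and integrate term by term on (0, π), using: for integers n ≥ 1, ∫_0^π sin²(nx) dx = ∫_0^π cos²(nx) dx = π/2; for n ≠ n', ∫_0^π sin(nx)sin(n'x) dx = ∫_0^π cos(nx)cos(n'x) dx = 0; and by product-to-sum, ∫_0^π sin(nx)cos(n'x) dx = ½∫_0^π [sin((n+n')x) + sin((n−n')x)] dx, which is 0 when n+n' is even and 2n/(n²−n'²) when n+n' is odd (it need not vanish on (0, π)). For the constant mode: ∫_0^π 1 dx = π, ∫_0^π cos(nx) dx = 0, ∫_0^π sin(nx) dx = (1−(−1)^n)/n.
  u² squared terms: (-5)²·∫1 dx = 25·π = 25*π;  (1)²·∫sin(2x)² dx = 1·π/2 = π/2.
  u² cross terms: 2·(-5)·(1)·∫1·sin(2x) dx = -10·(0) = 0.
  So ∫_0^π u² dx = 25*π + π/2 + 0 = 51*π/2.
  (u')² squared terms: (2)²·∫cos(2x)² dx = 4·π/2 = 2*π.
  So ∫_0^π (u')² dx = 2*π.
||u||_{H^1}^2 = (51*π/2) + (2*π) = 55*π/2.


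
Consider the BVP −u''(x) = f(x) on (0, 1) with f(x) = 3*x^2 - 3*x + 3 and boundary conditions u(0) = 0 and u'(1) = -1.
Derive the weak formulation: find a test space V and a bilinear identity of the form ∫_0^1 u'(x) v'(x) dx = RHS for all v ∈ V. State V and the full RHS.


V = {v ∈ H^1(0, 1) : v(0) = 0} (test functions vanish at x = 0 where u is specified); weak form: ∫_0^1 u'v' dx = ∫_0^1 (3*x^2 - 3*x + 3) v dx − v(1) for all v ∈ V.

Multiply both sides by a test function v and integrate from 0 to 1:
  ∫_0^1 −u''(x) v(x) dx = ∫_0^1 f(x) v(x) dx.
Integrate the LHS by parts once:
  ∫_0^1 −u'' v dx = −[u'(x) v(x)]_0^1 + ∫_0^1 u'(x) v'(x) dx.
Thus ∫_0^1 u'(x) v'(x) dx = ∫_0^1 f(x) v(x) dx + [u'(x) v(x)]_0^1.
Choose V so that boundary terms are either known or forced to vanish.
Mixed BC: u(0) = 0 (Dirichlet) and u'(1) = -1 (Neumann). Define V = {v ∈ H^1(0, 1) : v(0) = 0}. Then [u' v]_0^1 = u'(1)·v(1) − u'(0)·0 = − v(1).
Weak formulation: find u (satisfying any essential BC) such that ∫_0^1 u'(x) v'(x) dx = ∫_0^1 f v dx − v(1) for all v ∈ V (Dirichlet at 0 absorbed into V; Neumann datum at x = 1 contributes the boundary term).
Substituting f(x) = 3*x^2 - 3*x + 3, the right-hand side is ∫_0^1 (3*x^2 - 3*x + 3) v dx − v(1).


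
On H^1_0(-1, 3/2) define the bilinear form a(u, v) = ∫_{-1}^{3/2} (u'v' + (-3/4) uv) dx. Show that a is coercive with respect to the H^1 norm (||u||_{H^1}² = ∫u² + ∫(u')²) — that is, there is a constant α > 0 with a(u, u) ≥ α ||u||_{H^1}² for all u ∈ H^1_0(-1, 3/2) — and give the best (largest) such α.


α = (-75 + 16*π^2)/(4*(25 + 4*π^2))

Coercivity of a(·,·) on H^1_0(-1, 3/2) means a(u, u) ≥ α ||u||_{H^1}² for every u ∈ H^1_0.
The interval has length L = 5/2, and Poincaré/coercivity depend only on L. Here a(u, u) = ∫(u')² + (-3/4)·∫u².
Here c = -3/4 < 0 with |c| < (π/L)² = 4*π^2/25, so coercivity still holds. The condition a(u,u) ≥ α||u||_{H^1}² reads (1−α)∫(u')² ≥ (α−c)∫u². Any admissible α is ≤ 1 (rapidly oscillating u have ∫u²/∫(u')² → 0), and α = 1 would force 0 ≥ (1−c)∫u², impossible since c < 1; so 1−α > 0. By the sharp Poincaré inequality on H^1_0 of an interval of length L, ∫(u')² ≥ (π/L)²∫u² with equality for the first sine mode sin(π(x−x₀)/L) (x₀ the left endpoint), so the inequality holds for all u iff (1−α)(π/L)² ≥ α − c, i.e. α ≤ ((π/L)² + c)/((π/L)² + 1) = (1 + c(L/π)²)/(1 + (L/π)²). (Direct route, valid since c ≤ 0: Poincaré gives c∫u² ≥ c(L/π)²∫(u')², so a(u,u) ≥ (1 + c(L/π)²)∫(u')², while ||u||_{H^1}² ≤ (1 + (L/π)²)∫(u')²; dividing yields the same α.) With (π/L)² = 4*π^2/25 and c = -3/4, the largest admissible constant is α = ((π/L)² + c)/((π/L)² + 1).
Simplifying, α = (-75 + 16*π^2)/(4*(25 + 4*π^2)).


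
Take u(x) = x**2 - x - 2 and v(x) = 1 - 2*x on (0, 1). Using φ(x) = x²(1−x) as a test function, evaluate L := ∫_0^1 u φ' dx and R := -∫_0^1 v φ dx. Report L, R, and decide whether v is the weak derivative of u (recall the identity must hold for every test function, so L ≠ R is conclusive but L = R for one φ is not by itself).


LHS = -1/60, RHS = 1/60. No, v is not the weak derivative of u.

u(x) = x**2 - x - 2, classical derivative u'(x) = 2*x - 1.
φ(x) = x²(1−x), so φ'(x) = x*(2 - 3*x).
Note φ(0) = φ(1) = 0, so the boundary term u·φ vanishes.
LHS = ∫_0^1 u(x) φ'(x) dx = ∫_0^1 (-3*x^4 + 5*x^3 + 4*x^2 - 4*x) dx. Term by term:
  ∫_0^1 -3*x^4 dx = -3/5;  ∫_0^1 5*x^3 dx = 5/4;  ∫_0^1 4*x^2 dx = 4/3;
  ∫_0^1 -4*x dx = -2.
Sum: -3/5 + 5/4 + 4/3 − 2 = -1/60.
So LHS = -1/60.
∫_0^1 v(x) φ(x) dx = ∫_0^1 (2*x^4 - 3*x^3 + x^2) dx. Term by term:
  ∫_0^1 2*x^4 dx = 2/5;  ∫_0^1 -3*x^3 dx = -3/4;  ∫_0^1 x^2 dx = 1/3.
Sum: 2/5 − 3/4 + 1/3 = -1/60.
So RHS = -∫_0^1 v(x) φ(x) dx = 1/60.
LHS − RHS = -1/30 ≠ 0, so the identity fails.
(For a valid weak derivative the identity must hold for EVERY test function, in particular this one. The failure shows v is NOT the weak derivative of u.)
Correct weak derivative would be u'(x) = 2*x - 1.


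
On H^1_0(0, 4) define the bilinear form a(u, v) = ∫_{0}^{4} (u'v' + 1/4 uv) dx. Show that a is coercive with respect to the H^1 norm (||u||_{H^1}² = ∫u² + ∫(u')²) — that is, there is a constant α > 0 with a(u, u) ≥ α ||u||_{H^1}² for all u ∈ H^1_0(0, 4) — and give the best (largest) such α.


α = (4 + π^2)/(π^2 + 16)

Coercivity of a(·,·) on H^1_0(0, 4) means a(u, u) ≥ α ||u||_{H^1}² for every u ∈ H^1_0.
The interval has length L = 4, and Poincaré/coercivity depend only on L. Here a(u, u) = ∫(u')² + (1/4)·∫u².
Here 0 < c = 1/4 < 1. The condition a(u,u) ≥ α||u||_{H^1}² reads (1−α)∫(u')² ≥ (α−c)∫u². Any admissible α is ≤ 1 (rapidly oscillating u have ∫u²/∫(u')² → 0), and α = 1 would force 0 ≥ (1−c)∫u², impossible since c < 1; so 1−α > 0. By the sharp Poincaré inequality on H^1_0 of an interval of length L, ∫(u')² ≥ (π/L)²∫u² with equality for the first sine mode sin(π(x−x₀)/L) (x₀ the left endpoint), so the inequality holds for all u iff (1−α)(π/L)² ≥ α − c, i.e. α ≤ ((π/L)² + c)/((π/L)² + 1) = (1 + c(L/π)²)/(1 + (L/π)²). With (π/L)² = π^2/16 and c = 1/4, the largest admissible constant is α = ((π/L)² + c)/((π/L)² + 1).
Simplifying, α = (4 + π^2)/(π^2 + 16).


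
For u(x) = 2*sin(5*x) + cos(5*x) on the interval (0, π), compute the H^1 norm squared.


||u||_{H^1(0,π)}^2 = 65*π

u'(x) = -5*sin(5*x) + 10*cos(5*x).
Expand u² and (u')² and integrate term by term on (0, π), using: for integers n ≥ 1, ∫_0^π sin²(nx) dx = ∫_0^π cos²(nx) dx = π/2; for n ≠ n', ∫_0^π sin(nx)sin(n'x) dx = ∫_0^π cos(nx)cos(n'x) dx = 0; and by product-to-sum, ∫_0^π sin(nx)cos(n'x) dx = ½∫_0^π [sin((n+n')x) + sin((n−n')x)] dx, which is 0 when n+n' is even and 2n/(n²−n'²) when n+n' is odd (it need not vanish on (0, π)).
  u² squared terms: (2)²·∫sin(5x)² dx = 4·π/2 = 2*π;  (1)²·∫cos(5x)² dx = 1·π/2 = π/2.
  u² cross terms: 2·(2)·(1)·∫sin(5x)·cos(5x) dx = 4·(0) = 0.
  So ∫_0^π u² dx = 2*π + π/2 + 0 = 5*π/2.
  (u')² squared terms: (-5)²·∫sin(5x)² dx = 25·π/2 = 25*π/2;  (10)²·∫cos(5x)² dx = 100·π/2 = 50*π.
  (u')² cross terms: 2·(-5)·(10)·∫sin(5x)·cos(5x) dx = -100·(0) = 0.
  So ∫_0^π (u')² dx = 25*π/2 + 50*π + 0 = 125*π/2.
||u||_{H^1}^2 = (5*π/2) + (125*π/2) = 65*π.


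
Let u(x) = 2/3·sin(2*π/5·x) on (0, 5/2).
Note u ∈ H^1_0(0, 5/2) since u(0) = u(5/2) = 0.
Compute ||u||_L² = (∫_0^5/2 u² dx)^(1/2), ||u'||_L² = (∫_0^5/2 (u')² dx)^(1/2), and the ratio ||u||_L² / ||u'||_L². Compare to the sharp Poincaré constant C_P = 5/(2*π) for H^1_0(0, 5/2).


||u||_L² / ||u'||_L² = 5/(2*π) = C_P.

u(x) = 2/3·sin(2*π/5·x), so u'(x) = 4*π*cos(2*π*x/5)/15.
Writing u(x) = A·sin(kπx/L) with A = 2/3 and k = 1, use ∫_0^L sin²(kπx/L) dx = L/2 and ∫_0^L cos²(kπx/L) dx = L/2.
u² = 4/9·sin²(2*π/5·x) and (u')² = 16*π^2/225·cos²(2*π/5·x), and each of sin², cos² integrates to L/2 = 5/4 over (0, 5/2).
∫_0^5/2 u² dx = 5/9, so ||u||_L² = sqrt(5)/3.
∫_0^5/2 (u')² dx = 4*π^2/45, so ||u'||_L² = 2*sqrt(5)*π/15.
Ratio ||u||_L² / ||u'||_L² = 5/(2*π).
Sharp Poincaré constant on H^1_0(0, 5/2) is C_P = L/π = 5/(2*π), achieved by sin(2*π/5·x).
This is the k = 1 eigenfunction (up to amplitude), so the ratio equals the sharp Poincaré constant exactly.


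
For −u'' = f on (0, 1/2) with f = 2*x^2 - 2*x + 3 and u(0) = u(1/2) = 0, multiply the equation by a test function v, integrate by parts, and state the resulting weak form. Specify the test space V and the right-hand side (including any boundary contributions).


V = H^1_0(0, 1/2) (so v(0) = v(1/2) = 0); weak form: ∫_0^1/2 u'v' dx = ∫_0^1/2 (2*x^2 - 2*x + 3) v dx for all v ∈ V.

Multiply both sides by a test function v and integrate from 0 to 1/2:
  ∫_0^1/2 −u''(x) v(x) dx = ∫_0^1/2 f(x) v(x) dx.
Integrate the LHS by parts once:
  ∫_0^1/2 −u'' v dx = −[u'(x) v(x)]_0^1/2 + ∫_0^1/2 u'(x) v'(x) dx.
Thus ∫_0^1/2 u'(x) v'(x) dx = ∫_0^1/2 f(x) v(x) dx + [u'(x) v(x)]_0^1/2.
Choose V so that boundary terms are either known or forced to vanish.
u is Dirichlet: u(0) = u(1/2) = 0. Let V = H^1_0(0, 1/2); then v(0) = v(1/2) = 0, and [u' v]_0^1/2 = 0.
Weak formulation: find u (satisfying any essential BC) such that ∫_0^1/2 u'(x) v'(x) dx = ∫_0^1/2 f v dx for all v ∈ V.
Substituting f(x) = 2*x^2 - 2*x + 3, the right-hand side is ∫_0^1/2 (2*x^2 - 2*x + 3) v dx.


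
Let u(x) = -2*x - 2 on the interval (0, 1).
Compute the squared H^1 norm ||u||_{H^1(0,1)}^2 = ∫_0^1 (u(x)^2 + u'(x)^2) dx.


||u||_{H^1}^2 = 40/3

The H^1 norm (squared) on an interval (0, L) is
  ||u||_{H^1}^2 = ∫_0^L u(x)^2 dx + ∫_0^L u'(x)^2 dx.
Compute u'(x) = -2.
Then u(x)^2 = 4*x**2 + 8*x + 4 and u'(x)^2 = 4.
Integrate each monomial from 0 to 1 using ∫_0^1 c·x^n dx = c·1^(n+1)/(n+1):
  ∫_0^1 u(x)^2 dx = ∫_0^1 (4*x^2 + 8*x + 4) dx. Term by term:
    ∫_0^1 4*x^2 dx = 4/3;  ∫_0^1 8*x dx = 4;  ∫_0^1 4 dx = 4.
  Sum: 4/3 + 4 + 4 = 28/3.
  ∫_0^1 u'(x)^2 dx = ∫_0^1 (4) dx. Term by term:
    ∫_0^1 4 dx = 4.
Adding: ||u||_{H^1}^2 = 28/3 + 4 = 40/3.


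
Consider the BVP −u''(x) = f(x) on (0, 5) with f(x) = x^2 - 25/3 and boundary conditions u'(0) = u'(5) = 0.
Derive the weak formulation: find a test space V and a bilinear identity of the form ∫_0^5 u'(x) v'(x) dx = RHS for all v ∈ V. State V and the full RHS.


V = H^1(0, 5) (no boundary constraint on v; u is determined up to an additive constant); weak form: ∫_0^5 u'v' dx = ∫_0^5 (x^2 - 25/3) v dx for all v ∈ V.

Multiply both sides by a test function v and integrate from 0 to 5:
  ∫_0^5 −u''(x) v(x) dx = ∫_0^5 f(x) v(x) dx.
Integrate the LHS by parts once:
  ∫_0^5 −u'' v dx = −[u'(x) v(x)]_0^5 + ∫_0^5 u'(x) v'(x) dx.
Thus ∫_0^5 u'(x) v'(x) dx = ∫_0^5 f(x) v(x) dx + [u'(x) v(x)]_0^5.
Choose V so that boundary terms are either known or forced to vanish.
u has homogeneous Neumann: u'(0) = u'(5) = 0. So [u' v]_0^5 = 0·v(5) − 0·v(0) = 0 for any v; take V = H^1(0, 5).
Weak formulation: find u (satisfying any essential BC) such that ∫_0^5 u'(x) v'(x) dx = ∫_0^5 f v dx for all v ∈ V (homogeneous Neumann, so boundary terms vanish).
Substituting f(x) = x^2 - 25/3, the right-hand side is ∫_0^5 (x^2 - 25/3) v dx.
Compatibility check (pure Neumann): taking v ≡ 1 ∈ V gives 0 = ∫_0^5 f dx + (0) − (0), i.e. ∫_0^5 f dx must equal u'(0) − u'(5) = 0. Indeed ∫_0^5 (x^2 - 25/3) dx = 0, so the data are compatible. The solution is then unique only up to an additive constant (fix it e.g. by requiring ∫_0^5 u dx = 0).


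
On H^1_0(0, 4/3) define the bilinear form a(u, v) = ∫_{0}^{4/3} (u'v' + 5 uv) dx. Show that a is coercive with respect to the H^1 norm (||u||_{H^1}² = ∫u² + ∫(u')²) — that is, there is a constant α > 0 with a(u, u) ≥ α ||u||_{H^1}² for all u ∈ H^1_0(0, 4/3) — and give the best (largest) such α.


α = 1

Coercivity of a(·,·) on H^1_0(0, 4/3) means a(u, u) ≥ α ||u||_{H^1}² for every u ∈ H^1_0.
The interval has length L = 4/3, and Poincaré/coercivity depend only on L. Here a(u, u) = ∫(u')² + (5)·∫u².
Here c = 5 ≥ 1, so a(u,u) = ∫(u')² + c∫u² ≥ ∫(u')² + ∫u² = ||u||_{H^1}², i.e. α = 1 works. No larger α is possible: a(u,u) ≥ α||u||_{H^1}² means (1−α)∫(u')² ≥ (α−c)∫u², and for the modes u_n = sin(nπ(x−x₀)/L) (x₀ the left endpoint) one has ∫u_n²/∫(u_n')² = (L/(nπ))² → 0, so a(u_n,u_n)/||u_n||_{H^1}² → 1. Hence the optimal constant is α = 1.
Therefore α = 1.
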